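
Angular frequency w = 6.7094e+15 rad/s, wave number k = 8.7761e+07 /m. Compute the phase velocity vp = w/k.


vp = w / k
= 6.7094e+15 / 8.7761e+07
= 7.6451e+07 m/s

7.6451e+07


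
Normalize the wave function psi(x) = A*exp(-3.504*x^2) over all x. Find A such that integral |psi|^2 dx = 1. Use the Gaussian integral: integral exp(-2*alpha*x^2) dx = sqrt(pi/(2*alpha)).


integral |psi|^2 dx = A^2 * sqrt(pi/(2*alpha)) = 1
A^2 = sqrt(2*alpha/pi)
= sqrt(2 * 3.504 / pi)
= 1.493558
A = sqrt(1.493558)
= 1.2221

1.2221


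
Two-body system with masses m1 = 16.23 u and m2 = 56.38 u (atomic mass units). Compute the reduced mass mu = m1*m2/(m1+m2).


mu = m1 * m2 / (m1 + m2)
= 16.23 * 56.38 / (16.23 + 56.38)
= 915.0474 / 72.61
= 12.6022 u

12.6022


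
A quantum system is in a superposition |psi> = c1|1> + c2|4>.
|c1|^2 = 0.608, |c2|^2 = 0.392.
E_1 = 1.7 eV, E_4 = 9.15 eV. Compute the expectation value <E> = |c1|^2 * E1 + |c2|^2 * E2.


<E> = |c1|^2 * E1 + |c2|^2 * E2
= 0.608 * 1.7 + 0.392 * 9.15
= 1.0336 + 3.5868
= 4.6204 eV

4.6204


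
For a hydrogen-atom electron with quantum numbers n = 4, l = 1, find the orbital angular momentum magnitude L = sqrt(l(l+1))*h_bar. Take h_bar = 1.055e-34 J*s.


L = sqrt(l*(l+1)) * h_bar
= sqrt(1 * 2) * 1.055e-34
= sqrt(2) * 1.055e-34
= 1.4142 * 1.055e-34
= 1.4920e-34 J*s

1.4920e-34


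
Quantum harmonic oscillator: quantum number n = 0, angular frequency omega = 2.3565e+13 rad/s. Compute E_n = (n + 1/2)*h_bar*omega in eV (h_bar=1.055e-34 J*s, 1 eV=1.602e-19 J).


E = (n + 1/2) * h_bar * omega
= (0 + 0.5) * 1.055e-34 * 2.3565e+13
= 0.5 * 2.4861e-21
= 1.2431e-21 J
= 0.0078 eV

0.0078


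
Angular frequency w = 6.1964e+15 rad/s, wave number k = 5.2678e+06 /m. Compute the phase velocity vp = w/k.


vp = w / k
= 6.1964e+15 / 5.2678e+06
= 1.1763e+09 m/s

1.1763e+09


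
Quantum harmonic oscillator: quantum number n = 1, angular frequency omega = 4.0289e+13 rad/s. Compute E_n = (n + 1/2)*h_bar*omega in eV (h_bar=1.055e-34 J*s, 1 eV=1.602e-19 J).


E = (n + 1/2) * h_bar * omega
= (1 + 0.5) * 1.055e-34 * 4.0289e+13
= 1.5 * 4.2505e-21
= 6.3757e-21 J
= 0.0398 eV

0.0398


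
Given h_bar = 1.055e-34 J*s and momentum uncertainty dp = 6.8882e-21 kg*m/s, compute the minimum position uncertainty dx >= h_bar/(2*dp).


dx = h_bar / (2 * dp)
= 1.055e-34 / (2 * 6.8882e-21)
= 1.055e-34 / 1.3776e-20
= 7.6580e-15 m

7.6580e-15


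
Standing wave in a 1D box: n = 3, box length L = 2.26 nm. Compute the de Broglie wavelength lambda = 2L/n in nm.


lambda = 2L / n
= 2 * 2.26 / 3
= 4.52 / 3
= 1.5067 nm

1.5067


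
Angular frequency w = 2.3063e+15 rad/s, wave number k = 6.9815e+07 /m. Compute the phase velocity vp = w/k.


vp = w / k
= 2.3063e+15 / 6.9815e+07
= 3.3034e+07 m/s

3.3034e+07


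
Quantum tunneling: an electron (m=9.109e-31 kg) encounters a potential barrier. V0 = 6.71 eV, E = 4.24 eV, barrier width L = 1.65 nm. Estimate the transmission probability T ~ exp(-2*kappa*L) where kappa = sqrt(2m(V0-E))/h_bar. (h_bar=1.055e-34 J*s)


V0 - E = 2.47 eV = 3.9569e-19 J
kappa = sqrt(2 * m * (V0-E)) / h_bar
= sqrt(2 * 9.109e-31 * 3.9569e-19) / 1.055e-34
= 8.0478e+09 /m
2*kappa*L = 2 * 8.0478e+09 * 1.65e-9
= 26.5578
T = exp(-26.5578) = 2.924881e-12

2.924881e-12


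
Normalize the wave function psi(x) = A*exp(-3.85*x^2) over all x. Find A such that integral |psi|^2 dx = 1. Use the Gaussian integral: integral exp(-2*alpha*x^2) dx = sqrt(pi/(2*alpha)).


integral |psi|^2 dx = A^2 * sqrt(pi/(2*alpha)) = 1
A^2 = sqrt(2*alpha/pi)
= sqrt(2 * 3.85 / pi)
= 1.565563
A = sqrt(1.565563)
= 1.2512

1.2512


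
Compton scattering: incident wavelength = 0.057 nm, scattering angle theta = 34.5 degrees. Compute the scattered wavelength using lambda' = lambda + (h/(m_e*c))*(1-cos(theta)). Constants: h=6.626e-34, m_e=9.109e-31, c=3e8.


Compton wavelength: h/(m_e*c) = 2.4247e-12 m
d_lambda = 2.4247e-12 * (1 - cos(34.5 deg))
= 2.4247e-12 * 0.175874
= 4.2644e-13 m = 0.000426 nm
lambda' = 0.057 + 0.000426
= 0.057426 nm

0.057426


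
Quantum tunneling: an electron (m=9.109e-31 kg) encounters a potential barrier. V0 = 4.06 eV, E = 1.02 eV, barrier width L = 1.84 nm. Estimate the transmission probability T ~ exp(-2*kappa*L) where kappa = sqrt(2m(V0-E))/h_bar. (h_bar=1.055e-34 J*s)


V0 - E = 3.04 eV = 4.8701e-19 J
kappa = sqrt(2 * m * (V0-E)) / h_bar
= sqrt(2 * 9.109e-31 * 4.8701e-19) / 1.055e-34
= 8.9282e+09 /m
2*kappa*L = 2 * 8.9282e+09 * 1.84e-9
= 32.8559
T = exp(-32.8559) = 5.380854e-15

5.380854e-15


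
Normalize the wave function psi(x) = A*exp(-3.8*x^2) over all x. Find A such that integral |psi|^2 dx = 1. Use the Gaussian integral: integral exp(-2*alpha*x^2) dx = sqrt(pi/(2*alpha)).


integral |psi|^2 dx = A^2 * sqrt(pi/(2*alpha)) = 1
A^2 = sqrt(2*alpha/pi)
= sqrt(2 * 3.8 / pi)
= 1.555363
A = sqrt(1.555363)
= 1.2471

1.2471


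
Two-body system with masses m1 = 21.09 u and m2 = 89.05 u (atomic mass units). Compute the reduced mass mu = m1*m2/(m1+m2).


mu = m1 * m2 / (m1 + m2)
= 21.09 * 89.05 / (21.09 + 89.05)
= 1878.0645 / 110.14
= 17.0516 u

17.0516


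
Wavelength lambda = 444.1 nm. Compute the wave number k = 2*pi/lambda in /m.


k = 2 * pi / lambda
= 6.2832 / (444.1e-9)
= 6.2832 / 4.4410e-07
= 1.4148e+07 /m

1.4148e+07


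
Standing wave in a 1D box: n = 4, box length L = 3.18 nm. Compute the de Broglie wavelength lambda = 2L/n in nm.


lambda = 2L / n
= 2 * 3.18 / 4
= 6.36 / 4
= 1.59 nm

1.59


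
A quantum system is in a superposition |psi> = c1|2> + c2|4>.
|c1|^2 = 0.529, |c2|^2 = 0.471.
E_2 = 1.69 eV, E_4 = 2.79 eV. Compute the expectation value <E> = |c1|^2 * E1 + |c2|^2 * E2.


<E> = |c1|^2 * E1 + |c2|^2 * E2
= 0.529 * 1.69 + 0.471 * 2.79
= 0.894 + 1.3141
= 2.2081 eV

2.2081


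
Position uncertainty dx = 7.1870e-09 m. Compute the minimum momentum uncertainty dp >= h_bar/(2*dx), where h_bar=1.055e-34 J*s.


dp = h_bar / (2 * dx)
= 1.055e-34 / (2 * 7.1870e-09)
= 1.055e-34 / 1.4374e-08
= 7.3396e-27 kg*m/s

7.3396e-27


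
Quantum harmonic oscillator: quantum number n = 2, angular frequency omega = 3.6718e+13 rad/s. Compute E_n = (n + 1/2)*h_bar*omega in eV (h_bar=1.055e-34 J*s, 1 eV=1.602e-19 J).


E = (n + 1/2) * h_bar * omega
= (2 + 0.5) * 1.055e-34 * 3.6718e+13
= 2.5 * 3.8737e-21
= 9.6844e-21 J
= 0.0605 eV

0.0605


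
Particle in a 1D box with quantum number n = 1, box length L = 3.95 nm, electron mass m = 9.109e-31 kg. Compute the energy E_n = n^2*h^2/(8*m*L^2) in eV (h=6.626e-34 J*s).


E = n^2 * h^2 / (8 * m * L^2)
= 1^2 * (6.626e-34)^2 / (8 * 9.109e-31 * (3.95e-9)^2)
= 1 * 4.3904e-67 / (8 * 9.109e-31 * 1.5603e-17)
= 3.8614e-21 J
= 0.0241 eV

0.0241


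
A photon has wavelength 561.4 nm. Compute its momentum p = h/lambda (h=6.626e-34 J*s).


p = h / lambda
= 6.626e-34 / (561.4e-9)
= 6.626e-34 / 5.6140e-07
= 1.1803e-27 kg*m/s

1.1803e-27


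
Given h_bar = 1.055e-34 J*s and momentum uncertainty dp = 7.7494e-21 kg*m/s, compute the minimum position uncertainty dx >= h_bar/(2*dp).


dx = h_bar / (2 * dp)
= 1.055e-34 / (2 * 7.7494e-21)
= 1.055e-34 / 1.5499e-20
= 6.8070e-15 m

6.8070e-15


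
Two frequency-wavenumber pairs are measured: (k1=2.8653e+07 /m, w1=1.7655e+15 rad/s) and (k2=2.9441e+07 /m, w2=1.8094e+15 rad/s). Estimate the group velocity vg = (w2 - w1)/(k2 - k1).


vg = (w2 - w1) / (k2 - k1)
= (1.8094e+15 - 1.7655e+15) / (2.9441e+07 - 2.8653e+07)
= 4.3900e+13 / 7.8800e+05
= 5.5711e+07 m/s

5.5711e+07


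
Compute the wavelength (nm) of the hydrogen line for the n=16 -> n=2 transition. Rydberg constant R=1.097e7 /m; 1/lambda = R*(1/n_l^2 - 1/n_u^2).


1/lambda = R * (1/n_l^2 - 1/n_u^2)
= 1.097e7 * (1/2^2 - 1/16^2)
= 1.097e7 * (0.25 - 0.003906)
= 1.097e7 * 0.246094
= 2.6996e+06 /m
lambda = 1 / 2.6996e+06 = 370.4186 nm

370.4186


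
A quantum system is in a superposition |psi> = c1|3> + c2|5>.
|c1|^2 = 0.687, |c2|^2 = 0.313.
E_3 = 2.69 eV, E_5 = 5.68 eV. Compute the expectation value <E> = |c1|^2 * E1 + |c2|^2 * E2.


<E> = |c1|^2 * E1 + |c2|^2 * E2
= 0.687 * 2.69 + 0.313 * 5.68
= 1.848 + 1.7778
= 3.6259 eV

3.6259


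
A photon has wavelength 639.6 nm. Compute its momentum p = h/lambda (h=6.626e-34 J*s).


p = h / lambda
= 6.626e-34 / (639.6e-9)
= 6.626e-34 / 6.3960e-07
= 1.0360e-27 kg*m/s

1.0360e-27


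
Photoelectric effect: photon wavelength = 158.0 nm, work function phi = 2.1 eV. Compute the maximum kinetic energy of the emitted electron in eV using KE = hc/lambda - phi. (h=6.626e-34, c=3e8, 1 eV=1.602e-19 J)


E_photon = hc / lambda
= (6.626e-34)(3e8) / (158.0e-9)
= 1.2581e-18 J
= 7.8533 eV
KE = E_photon - phi
= 7.8533 - 2.1
= 5.7533 eV

5.7533


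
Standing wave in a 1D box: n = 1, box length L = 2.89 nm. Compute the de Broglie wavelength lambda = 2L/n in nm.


lambda = 2L / n
= 2 * 2.89 / 1
= 5.78 / 1
= 5.78 nm

5.78


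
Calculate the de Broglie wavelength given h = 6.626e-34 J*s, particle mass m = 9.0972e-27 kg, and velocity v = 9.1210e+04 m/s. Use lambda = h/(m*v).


lambda = h / (m * v)
= 6.626e-34 / (9.0972e-27 * 9.1210e+04)
= 6.626e-34 / 8.2976e-22
= 7.9855e-13 m

7.9855e-13


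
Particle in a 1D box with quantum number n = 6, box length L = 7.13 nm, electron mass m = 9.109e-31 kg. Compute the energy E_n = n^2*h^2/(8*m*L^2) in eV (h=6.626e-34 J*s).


E = n^2 * h^2 / (8 * m * L^2)
= 6^2 * (6.626e-34)^2 / (8 * 9.109e-31 * (7.13e-9)^2)
= 36 * 4.3904e-67 / (8 * 9.109e-31 * 5.0837e-17)
= 4.2664e-20 J
= 0.2663 eV

0.2663


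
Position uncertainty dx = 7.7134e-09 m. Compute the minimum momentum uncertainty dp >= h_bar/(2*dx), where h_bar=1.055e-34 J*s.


dp = h_bar / (2 * dx)
= 1.055e-34 / (2 * 7.7134e-09)
= 1.055e-34 / 1.5427e-08
= 6.8387e-27 kg*m/s

6.8387e-27


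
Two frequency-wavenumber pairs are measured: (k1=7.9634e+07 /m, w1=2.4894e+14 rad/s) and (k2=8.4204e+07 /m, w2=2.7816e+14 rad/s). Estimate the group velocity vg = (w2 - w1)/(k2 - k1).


vg = (w2 - w1) / (k2 - k1)
= (2.7816e+14 - 2.4894e+14) / (8.4204e+07 - 7.9634e+07)
= 2.9220e+13 / 4.5700e+06
= 6.3939e+06 m/s

6.3939e+06


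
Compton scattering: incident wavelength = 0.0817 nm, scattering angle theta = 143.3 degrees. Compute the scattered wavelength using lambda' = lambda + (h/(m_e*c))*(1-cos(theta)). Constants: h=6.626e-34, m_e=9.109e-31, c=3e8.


Compton wavelength: h/(m_e*c) = 2.4247e-12 m
d_lambda = 2.4247e-12 * (1 - cos(143.3 deg))
= 2.4247e-12 * 1.801776
= 4.3688e-12 m = 0.004369 nm
lambda' = 0.0817 + 0.004369
= 0.086069 nm

0.086069


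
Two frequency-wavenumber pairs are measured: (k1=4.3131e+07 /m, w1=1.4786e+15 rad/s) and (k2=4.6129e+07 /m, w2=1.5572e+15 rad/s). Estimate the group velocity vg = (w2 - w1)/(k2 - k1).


vg = (w2 - w1) / (k2 - k1)
= (1.5572e+15 - 1.4786e+15) / (4.6129e+07 - 4.3131e+07)
= 7.8600e+13 / 2.9980e+06
= 2.6217e+07 m/s

2.6217e+07


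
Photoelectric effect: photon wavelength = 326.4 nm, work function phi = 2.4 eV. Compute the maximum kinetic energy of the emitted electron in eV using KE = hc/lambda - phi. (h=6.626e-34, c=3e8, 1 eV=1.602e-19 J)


E_photon = hc / lambda
= (6.626e-34)(3e8) / (326.4e-9)
= 6.0901e-19 J
= 3.8015 eV
KE = E_photon - phi
= 3.8015 - 2.4
= 1.4015 eV

1.4015


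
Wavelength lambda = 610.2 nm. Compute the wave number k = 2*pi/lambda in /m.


k = 2 * pi / lambda
= 6.2832 / (610.2e-9)
= 6.2832 / 6.1020e-07
= 1.0297e+07 /m

1.0297e+07


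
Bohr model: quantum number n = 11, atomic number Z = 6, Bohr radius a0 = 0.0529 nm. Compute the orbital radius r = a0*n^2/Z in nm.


r = a0 * n^2 / Z
= 0.0529 * 11^2 / 6
= 0.0529 * 121 / 6
= 1.0668 nm

1.0668


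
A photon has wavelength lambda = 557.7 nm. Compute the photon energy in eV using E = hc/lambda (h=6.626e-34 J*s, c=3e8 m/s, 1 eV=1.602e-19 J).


E = hc / lambda
= (6.626e-34)(3e8) / (557.7e-9)
= 1.9878e-25 / 5.5770e-07
= 3.5643e-19 J
Converting to eV: 3.5643e-19 / 1.602e-19
= 2.2249 eV

2.2249


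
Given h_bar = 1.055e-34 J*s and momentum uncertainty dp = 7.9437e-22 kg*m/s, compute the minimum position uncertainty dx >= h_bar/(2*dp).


dx = h_bar / (2 * dp)
= 1.055e-34 / (2 * 7.9437e-22)
= 1.055e-34 / 1.5887e-21
= 6.6405e-14 m

6.6405e-14


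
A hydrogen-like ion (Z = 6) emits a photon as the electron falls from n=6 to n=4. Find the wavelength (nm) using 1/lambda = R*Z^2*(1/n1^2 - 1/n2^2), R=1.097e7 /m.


1/lambda = R * Z^2 * (1/n1^2 - 1/n2^2)
= 1.097e7 * 6^2 * (1/4^2 - 1/6^2)
= 1.097e7 * 36 * (0.0625 - 0.027778)
= 1.3712e+07 /m
lambda = 1 / 1.3712e+07
= 72.9262 nm

72.9262


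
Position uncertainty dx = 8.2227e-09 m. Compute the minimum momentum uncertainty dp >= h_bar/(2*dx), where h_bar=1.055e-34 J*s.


dp = h_bar / (2 * dx)
= 1.055e-34 / (2 * 8.2227e-09)
= 1.055e-34 / 1.6445e-08
= 6.4152e-27 kg*m/s

6.4152e-27


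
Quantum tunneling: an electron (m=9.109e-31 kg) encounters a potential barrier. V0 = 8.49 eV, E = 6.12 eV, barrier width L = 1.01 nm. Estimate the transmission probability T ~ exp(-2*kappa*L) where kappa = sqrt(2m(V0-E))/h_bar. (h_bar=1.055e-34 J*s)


V0 - E = 2.37 eV = 3.7967e-19 J
kappa = sqrt(2 * m * (V0-E)) / h_bar
= sqrt(2 * 9.109e-31 * 3.7967e-19) / 1.055e-34
= 7.8832e+09 /m
2*kappa*L = 2 * 7.8832e+09 * 1.01e-9
= 15.9241
T = exp(-15.9241) = 1.214100e-07

1.214100e-07


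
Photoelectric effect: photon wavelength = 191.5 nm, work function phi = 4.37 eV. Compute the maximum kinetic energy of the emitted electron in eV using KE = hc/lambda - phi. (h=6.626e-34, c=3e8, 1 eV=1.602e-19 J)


E_photon = hc / lambda
= (6.626e-34)(3e8) / (191.5e-9)
= 1.0380e-18 J
= 6.4795 eV
KE = E_photon - phi
= 6.4795 - 4.37
= 2.1095 eV

2.1095


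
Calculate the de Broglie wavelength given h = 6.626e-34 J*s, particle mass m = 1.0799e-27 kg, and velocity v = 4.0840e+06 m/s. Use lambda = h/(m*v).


lambda = h / (m * v)
= 6.626e-34 / (1.0799e-27 * 4.0840e+06)
= 6.626e-34 / 4.4103e-21
= 1.5024e-13 m

1.5024e-13


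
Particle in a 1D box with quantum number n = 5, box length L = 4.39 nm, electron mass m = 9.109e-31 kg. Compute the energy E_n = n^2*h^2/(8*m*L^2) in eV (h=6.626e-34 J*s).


E = n^2 * h^2 / (8 * m * L^2)
= 5^2 * (6.626e-34)^2 / (8 * 9.109e-31 * (4.39e-9)^2)
= 25 * 4.3904e-67 / (8 * 9.109e-31 * 1.9272e-17)
= 7.8154e-20 J
= 0.4879 eV

0.4879


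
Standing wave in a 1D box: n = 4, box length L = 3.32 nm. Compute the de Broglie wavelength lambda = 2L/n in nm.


lambda = 2L / n
= 2 * 3.32 / 4
= 6.64 / 4
= 1.66 nm

1.66


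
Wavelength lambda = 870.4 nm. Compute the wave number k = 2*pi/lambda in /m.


k = 2 * pi / lambda
= 6.2832 / (870.4e-9)
= 6.2832 / 8.7040e-07
= 7.2187e+06 /m

7.2187e+06


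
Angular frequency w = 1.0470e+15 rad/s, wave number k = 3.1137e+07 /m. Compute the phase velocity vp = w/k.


vp = w / k
= 1.0470e+15 / 3.1137e+07
= 3.3626e+07 m/s

3.3626e+07


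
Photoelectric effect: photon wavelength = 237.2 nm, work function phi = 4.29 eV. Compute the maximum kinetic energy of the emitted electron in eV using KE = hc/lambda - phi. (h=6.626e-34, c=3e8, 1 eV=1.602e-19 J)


E_photon = hc / lambda
= (6.626e-34)(3e8) / (237.2e-9)
= 8.3803e-19 J
= 5.2311 eV
KE = E_photon - phi
= 5.2311 - 4.29
= 0.9411 eV

0.9411


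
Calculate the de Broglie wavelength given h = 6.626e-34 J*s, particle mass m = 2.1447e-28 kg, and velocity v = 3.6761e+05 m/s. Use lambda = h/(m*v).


lambda = h / (m * v)
= 6.626e-34 / (2.1447e-28 * 3.6761e+05)
= 6.626e-34 / 7.8841e-23
= 8.4042e-12 m

8.4042e-12


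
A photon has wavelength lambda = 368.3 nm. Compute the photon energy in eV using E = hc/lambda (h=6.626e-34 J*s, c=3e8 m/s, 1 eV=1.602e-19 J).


E = hc / lambda
= (6.626e-34)(3e8) / (368.3e-9)
= 1.9878e-25 / 3.6830e-07
= 5.3972e-19 J
Converting to eV: 5.3972e-19 / 1.602e-19
= 3.3691 eV

3.3691


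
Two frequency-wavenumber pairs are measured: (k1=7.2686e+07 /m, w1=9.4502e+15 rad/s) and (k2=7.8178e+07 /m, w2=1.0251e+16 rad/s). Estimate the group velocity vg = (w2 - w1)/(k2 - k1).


vg = (w2 - w1) / (k2 - k1)
= (1.0251e+16 - 9.4502e+15) / (7.8178e+07 - 7.2686e+07)
= 8.0080e+14 / 5.4920e+06
= 1.4581e+08 m/s

1.4581e+08


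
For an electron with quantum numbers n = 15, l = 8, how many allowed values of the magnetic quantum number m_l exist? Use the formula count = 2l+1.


m_l ranges from -l to +l in integer steps
So m_l goes from -8 to +8
Count = 2l + 1 = 2*8 + 1
= 17

17


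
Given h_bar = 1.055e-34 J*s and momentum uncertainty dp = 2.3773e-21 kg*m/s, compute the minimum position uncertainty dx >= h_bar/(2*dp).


dx = h_bar / (2 * dp)
= 1.055e-34 / (2 * 2.3773e-21)
= 1.055e-34 / 4.7546e-21
= 2.2189e-14 m

2.2189e-14


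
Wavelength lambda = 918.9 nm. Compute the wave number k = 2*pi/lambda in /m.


k = 2 * pi / lambda
= 6.2832 / (918.9e-9)
= 6.2832 / 9.1890e-07
= 6.8377e+06 /m

6.8377e+06


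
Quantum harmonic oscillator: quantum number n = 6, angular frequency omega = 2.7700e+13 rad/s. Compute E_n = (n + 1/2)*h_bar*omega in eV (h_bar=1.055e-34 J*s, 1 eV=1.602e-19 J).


E = (n + 1/2) * h_bar * omega
= (6 + 0.5) * 1.055e-34 * 2.7700e+13
= 6.5 * 2.9223e-21
= 1.8995e-20 J
= 0.1186 eV

0.1186


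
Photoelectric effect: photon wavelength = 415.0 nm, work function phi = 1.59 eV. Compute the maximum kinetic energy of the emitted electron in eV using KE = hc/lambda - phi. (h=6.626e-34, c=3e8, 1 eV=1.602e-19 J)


E_photon = hc / lambda
= (6.626e-34)(3e8) / (415.0e-9)
= 4.7899e-19 J
= 2.9899 eV
KE = E_photon - phi
= 2.9899 - 1.59
= 1.3999 eV

1.3999


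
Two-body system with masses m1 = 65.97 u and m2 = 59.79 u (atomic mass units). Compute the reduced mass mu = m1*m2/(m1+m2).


mu = m1 * m2 / (m1 + m2)
= 65.97 * 59.79 / (65.97 + 59.79)
= 3944.3463 / 125.76
= 31.3641 u

31.3641


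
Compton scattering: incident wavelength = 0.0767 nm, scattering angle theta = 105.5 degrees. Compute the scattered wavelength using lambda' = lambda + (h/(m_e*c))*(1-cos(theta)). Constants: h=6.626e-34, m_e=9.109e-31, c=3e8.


Compton wavelength: h/(m_e*c) = 2.4247e-12 m
d_lambda = 2.4247e-12 * (1 - cos(105.5 deg))
= 2.4247e-12 * 1.267238
= 3.0727e-12 m = 0.003073 nm
lambda' = 0.0767 + 0.003073
= 0.079773 nm

0.079773


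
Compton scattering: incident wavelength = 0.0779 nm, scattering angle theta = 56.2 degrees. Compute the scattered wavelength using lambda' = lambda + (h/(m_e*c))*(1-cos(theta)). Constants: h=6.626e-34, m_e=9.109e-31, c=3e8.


Compton wavelength: h/(m_e*c) = 2.4247e-12 m
d_lambda = 2.4247e-12 * (1 - cos(56.2 deg))
= 2.4247e-12 * 0.443704
= 1.0759e-12 m = 0.001076 nm
lambda' = 0.0779 + 0.001076
= 0.078976 nm

0.078976


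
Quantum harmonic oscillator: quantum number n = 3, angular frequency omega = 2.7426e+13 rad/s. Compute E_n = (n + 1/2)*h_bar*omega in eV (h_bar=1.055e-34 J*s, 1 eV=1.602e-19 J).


E = (n + 1/2) * h_bar * omega
= (3 + 0.5) * 1.055e-34 * 2.7426e+13
= 3.5 * 2.8934e-21
= 1.0127e-20 J
= 0.0632 eV

0.0632


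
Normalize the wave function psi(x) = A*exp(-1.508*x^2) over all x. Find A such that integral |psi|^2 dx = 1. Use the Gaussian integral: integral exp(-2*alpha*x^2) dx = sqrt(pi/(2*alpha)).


integral |psi|^2 dx = A^2 * sqrt(pi/(2*alpha)) = 1
A^2 = sqrt(2*alpha/pi)
= sqrt(2 * 1.508 / pi)
= 0.979807
A = sqrt(0.979807)
= 0.9899

0.9899


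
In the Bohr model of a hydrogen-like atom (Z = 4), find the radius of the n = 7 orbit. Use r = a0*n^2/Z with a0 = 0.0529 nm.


r = a0 * n^2 / Z
= 0.0529 * 7^2 / 4
= 0.0529 * 49 / 4
= 0.648 nm

0.648


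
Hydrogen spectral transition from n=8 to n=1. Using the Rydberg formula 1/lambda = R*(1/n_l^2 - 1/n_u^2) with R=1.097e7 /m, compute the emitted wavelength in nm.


1/lambda = R * (1/n_l^2 - 1/n_u^2)
= 1.097e7 * (1/1^2 - 1/8^2)
= 1.097e7 * (1.0 - 0.015625)
= 1.097e7 * 0.984375
= 1.0799e+07 /m
lambda = 1 / 1.0799e+07 = 92.6047 nm

92.6047


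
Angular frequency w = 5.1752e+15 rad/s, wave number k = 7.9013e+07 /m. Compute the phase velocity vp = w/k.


vp = w / k
= 5.1752e+15 / 7.9013e+07
= 6.5498e+07 m/s

6.5498e+07


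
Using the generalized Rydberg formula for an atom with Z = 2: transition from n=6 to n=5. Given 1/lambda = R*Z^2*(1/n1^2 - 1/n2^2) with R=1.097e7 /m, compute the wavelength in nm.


1/lambda = R * Z^2 * (1/n1^2 - 1/n2^2)
= 1.097e7 * 2^2 * (1/5^2 - 1/6^2)
= 1.097e7 * 4 * (0.04 - 0.027778)
= 5.3631e+05 /m
lambda = 1 / 5.3631e+05
= 1864.5894 nm

1864.5894


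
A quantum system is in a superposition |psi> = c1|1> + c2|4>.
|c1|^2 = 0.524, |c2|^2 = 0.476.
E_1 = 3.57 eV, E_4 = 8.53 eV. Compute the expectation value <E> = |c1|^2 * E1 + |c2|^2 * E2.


<E> = |c1|^2 * E1 + |c2|^2 * E2
= 0.524 * 3.57 + 0.476 * 8.53
= 1.8707 + 4.0603
= 5.931 eV

5.931


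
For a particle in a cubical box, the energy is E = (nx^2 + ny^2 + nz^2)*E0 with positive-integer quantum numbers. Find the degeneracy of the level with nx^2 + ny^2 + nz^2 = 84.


Enumerate all (nx, ny, nz) with nx^2 + ny^2 + nz^2 = 84:
(2,4,8)
(2,8,4)
(4,2,8)
(4,8,2)
(8,2,4)
(8,4,2)
Total degeneracy = 6

6


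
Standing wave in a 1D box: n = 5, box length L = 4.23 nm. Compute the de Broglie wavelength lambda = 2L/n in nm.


lambda = 2L / n
= 2 * 4.23 / 5
= 8.46 / 5
= 1.692 nm

1.692


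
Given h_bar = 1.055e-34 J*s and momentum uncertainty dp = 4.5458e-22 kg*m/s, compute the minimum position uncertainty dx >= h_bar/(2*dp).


dx = h_bar / (2 * dp)
= 1.055e-34 / (2 * 4.5458e-22)
= 1.055e-34 / 9.0916e-22
= 1.1604e-13 m

1.1604e-13


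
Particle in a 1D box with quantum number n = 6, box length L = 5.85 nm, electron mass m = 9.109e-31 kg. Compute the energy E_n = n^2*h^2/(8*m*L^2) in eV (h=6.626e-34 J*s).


E = n^2 * h^2 / (8 * m * L^2)
= 6^2 * (6.626e-34)^2 / (8 * 9.109e-31 * (5.85e-9)^2)
= 36 * 4.3904e-67 / (8 * 9.109e-31 * 3.4223e-17)
= 6.3377e-20 J
= 0.3956 eV

0.3956


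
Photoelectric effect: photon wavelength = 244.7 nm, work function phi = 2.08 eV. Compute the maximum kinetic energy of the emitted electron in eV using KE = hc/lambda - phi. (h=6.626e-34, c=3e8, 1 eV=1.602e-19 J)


E_photon = hc / lambda
= (6.626e-34)(3e8) / (244.7e-9)
= 8.1234e-19 J
= 5.0708 eV
KE = E_photon - phi
= 5.0708 - 2.08
= 2.9908 eV

2.9908


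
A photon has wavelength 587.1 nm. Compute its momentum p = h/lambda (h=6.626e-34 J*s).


p = h / lambda
= 6.626e-34 / (587.1e-9)
= 6.626e-34 / 5.8710e-07
= 1.1286e-27 kg*m/s

1.1286e-27


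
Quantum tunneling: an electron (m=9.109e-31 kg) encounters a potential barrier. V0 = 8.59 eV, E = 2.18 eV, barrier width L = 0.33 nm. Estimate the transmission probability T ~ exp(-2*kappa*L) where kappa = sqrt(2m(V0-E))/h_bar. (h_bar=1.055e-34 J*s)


V0 - E = 6.41 eV = 1.0269e-18 J
kappa = sqrt(2 * m * (V0-E)) / h_bar
= sqrt(2 * 9.109e-31 * 1.0269e-18) / 1.055e-34
= 1.2965e+10 /m
2*kappa*L = 2 * 1.2965e+10 * 0.33e-9
= 8.5566
T = exp(-8.5566) = 1.922686e-04

1.922686e-04


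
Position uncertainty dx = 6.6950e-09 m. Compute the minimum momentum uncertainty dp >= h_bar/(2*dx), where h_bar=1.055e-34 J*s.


dp = h_bar / (2 * dx)
= 1.055e-34 / (2 * 6.6950e-09)
= 1.055e-34 / 1.3390e-08
= 7.8790e-27 kg*m/s

7.8790e-27


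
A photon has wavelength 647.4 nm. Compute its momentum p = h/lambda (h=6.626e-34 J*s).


p = h / lambda
= 6.626e-34 / (647.4e-9)
= 6.626e-34 / 6.4740e-07
= 1.0235e-27 kg*m/s

1.0235e-27


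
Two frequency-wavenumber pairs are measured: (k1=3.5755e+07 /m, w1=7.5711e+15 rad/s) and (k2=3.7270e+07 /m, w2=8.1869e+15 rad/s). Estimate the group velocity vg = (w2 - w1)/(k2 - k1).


vg = (w2 - w1) / (k2 - k1)
= (8.1869e+15 - 7.5711e+15) / (3.7270e+07 - 3.5755e+07)
= 6.1580e+14 / 1.5150e+06
= 4.0647e+08 m/s

4.0647e+08


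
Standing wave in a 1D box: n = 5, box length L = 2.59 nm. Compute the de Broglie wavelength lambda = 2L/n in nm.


lambda = 2L / n
= 2 * 2.59 / 5
= 5.18 / 5
= 1.036 nm

1.036


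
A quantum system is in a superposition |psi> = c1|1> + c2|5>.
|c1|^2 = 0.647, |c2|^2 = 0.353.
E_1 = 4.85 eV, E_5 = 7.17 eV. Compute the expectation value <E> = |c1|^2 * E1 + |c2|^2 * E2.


<E> = |c1|^2 * E1 + |c2|^2 * E2
= 0.647 * 4.85 + 0.353 * 7.17
= 3.138 + 2.531
= 5.669 eV

5.669


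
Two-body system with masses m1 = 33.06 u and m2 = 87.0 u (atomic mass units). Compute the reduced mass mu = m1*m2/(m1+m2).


mu = m1 * m2 / (m1 + m2)
= 33.06 * 87.0 / (33.06 + 87.0)
= 2876.22 / 120.06
= 23.9565 u

23.9565


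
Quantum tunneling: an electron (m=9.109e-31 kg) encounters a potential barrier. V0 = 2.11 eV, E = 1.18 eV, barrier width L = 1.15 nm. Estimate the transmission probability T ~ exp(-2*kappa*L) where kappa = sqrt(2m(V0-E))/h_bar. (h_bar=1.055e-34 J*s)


V0 - E = 0.93 eV = 1.4899e-19 J
kappa = sqrt(2 * m * (V0-E)) / h_bar
= sqrt(2 * 9.109e-31 * 1.4899e-19) / 1.055e-34
= 4.9382e+09 /m
2*kappa*L = 2 * 4.9382e+09 * 1.15e-9
= 11.3579
T = exp(-11.3579) = 1.167675e-05

1.167675e-05


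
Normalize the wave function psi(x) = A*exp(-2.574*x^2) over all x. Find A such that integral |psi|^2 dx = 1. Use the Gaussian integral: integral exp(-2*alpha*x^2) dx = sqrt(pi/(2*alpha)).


integral |psi|^2 dx = A^2 * sqrt(pi/(2*alpha)) = 1
A^2 = sqrt(2*alpha/pi)
= sqrt(2 * 2.574 / pi)
= 1.280101
A = sqrt(1.280101)
= 1.1314

1.1314


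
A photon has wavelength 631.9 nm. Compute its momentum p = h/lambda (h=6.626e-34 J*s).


p = h / lambda
= 6.626e-34 / (631.9e-9)
= 6.626e-34 / 6.3190e-07
= 1.0486e-27 kg*m/s

1.0486e-27


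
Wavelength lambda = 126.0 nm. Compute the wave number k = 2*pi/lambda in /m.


k = 2 * pi / lambda
= 6.2832 / (126.0e-9)
= 6.2832 / 1.2600e-07
= 4.9867e+07 /m

4.9867e+07


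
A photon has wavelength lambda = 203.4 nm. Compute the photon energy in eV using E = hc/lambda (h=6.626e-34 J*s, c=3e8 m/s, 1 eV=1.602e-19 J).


E = hc / lambda
= (6.626e-34)(3e8) / (203.4e-9)
= 1.9878e-25 / 2.0340e-07
= 9.7729e-19 J
Converting to eV: 9.7729e-19 / 1.602e-19
= 6.1004 eV

6.1004


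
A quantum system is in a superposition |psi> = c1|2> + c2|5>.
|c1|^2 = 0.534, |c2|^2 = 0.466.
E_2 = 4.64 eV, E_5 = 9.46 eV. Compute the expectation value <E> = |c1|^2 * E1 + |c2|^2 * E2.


<E> = |c1|^2 * E1 + |c2|^2 * E2
= 0.534 * 4.64 + 0.466 * 9.46
= 2.4778 + 4.4084
= 6.8861 eV

6.8861


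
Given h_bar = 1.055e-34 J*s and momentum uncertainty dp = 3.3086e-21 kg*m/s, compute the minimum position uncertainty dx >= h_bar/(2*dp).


dx = h_bar / (2 * dp)
= 1.055e-34 / (2 * 3.3086e-21)
= 1.055e-34 / 6.6172e-21
= 1.5943e-14 m

1.5943e-14


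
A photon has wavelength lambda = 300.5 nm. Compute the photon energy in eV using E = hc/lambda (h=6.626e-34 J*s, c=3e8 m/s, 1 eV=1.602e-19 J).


E = hc / lambda
= (6.626e-34)(3e8) / (300.5e-9)
= 1.9878e-25 / 3.0050e-07
= 6.6150e-19 J
Converting to eV: 6.6150e-19 / 1.602e-19
= 4.1292 eV

4.1292


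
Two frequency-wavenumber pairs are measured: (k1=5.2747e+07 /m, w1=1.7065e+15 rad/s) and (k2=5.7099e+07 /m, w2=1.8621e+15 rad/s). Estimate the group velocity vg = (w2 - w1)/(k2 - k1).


vg = (w2 - w1) / (k2 - k1)
= (1.8621e+15 - 1.7065e+15) / (5.7099e+07 - 5.2747e+07)
= 1.5560e+14 / 4.3520e+06
= 3.5754e+07 m/s

3.5754e+07


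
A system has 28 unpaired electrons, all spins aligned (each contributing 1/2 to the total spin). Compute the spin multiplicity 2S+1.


Total spin S = N * (1/2) = 28 * 0.5 = 14.0
Spin multiplicity = 2S + 1
= 2 * 14.0 + 1
= 29

29


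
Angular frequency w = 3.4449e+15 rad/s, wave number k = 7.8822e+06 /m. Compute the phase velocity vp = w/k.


vp = w / k
= 3.4449e+15 / 7.8822e+06
= 4.3705e+08 m/s

4.3705e+08


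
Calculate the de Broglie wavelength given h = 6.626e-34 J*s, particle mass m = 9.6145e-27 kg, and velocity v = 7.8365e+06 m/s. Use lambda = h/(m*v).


lambda = h / (m * v)
= 6.626e-34 / (9.6145e-27 * 7.8365e+06)
= 6.626e-34 / 7.5344e-20
= 8.7943e-15 m

8.7943e-15


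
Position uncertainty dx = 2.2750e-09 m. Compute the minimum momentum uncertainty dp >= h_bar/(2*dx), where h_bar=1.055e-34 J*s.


dp = h_bar / (2 * dx)
= 1.055e-34 / (2 * 2.2750e-09)
= 1.055e-34 / 4.5500e-09
= 2.3187e-26 kg*m/s

2.3187e-26


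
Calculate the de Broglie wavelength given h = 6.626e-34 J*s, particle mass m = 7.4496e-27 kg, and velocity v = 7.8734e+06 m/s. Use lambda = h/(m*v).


lambda = h / (m * v)
= 6.626e-34 / (7.4496e-27 * 7.8734e+06)
= 6.626e-34 / 5.8654e-20
= 1.1297e-14 m

1.1297e-14


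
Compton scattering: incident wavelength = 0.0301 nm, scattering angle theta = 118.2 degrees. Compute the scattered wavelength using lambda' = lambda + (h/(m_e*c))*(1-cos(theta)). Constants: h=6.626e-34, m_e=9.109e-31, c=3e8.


Compton wavelength: h/(m_e*c) = 2.4247e-12 m
d_lambda = 2.4247e-12 * (1 - cos(118.2 deg))
= 2.4247e-12 * 1.472551
= 3.5705e-12 m = 0.003571 nm
lambda' = 0.0301 + 0.003571
= 0.033671 nm

0.033671


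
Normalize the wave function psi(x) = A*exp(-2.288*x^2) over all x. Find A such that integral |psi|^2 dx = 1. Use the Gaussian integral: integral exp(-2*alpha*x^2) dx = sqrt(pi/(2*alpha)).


integral |psi|^2 dx = A^2 * sqrt(pi/(2*alpha)) = 1
A^2 = sqrt(2*alpha/pi)
= sqrt(2 * 2.288 / pi)
= 1.206891
A = sqrt(1.206891)
= 1.0986

1.0986


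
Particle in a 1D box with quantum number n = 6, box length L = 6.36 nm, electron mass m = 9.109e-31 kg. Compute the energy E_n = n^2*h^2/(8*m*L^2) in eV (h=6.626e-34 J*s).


E = n^2 * h^2 / (8 * m * L^2)
= 6^2 * (6.626e-34)^2 / (8 * 9.109e-31 * (6.36e-9)^2)
= 36 * 4.3904e-67 / (8 * 9.109e-31 * 4.0450e-17)
= 5.3620e-20 J
= 0.3347 eV

0.3347


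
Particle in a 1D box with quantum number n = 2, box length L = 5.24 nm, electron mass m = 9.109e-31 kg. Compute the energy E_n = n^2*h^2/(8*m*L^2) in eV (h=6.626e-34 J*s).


E = n^2 * h^2 / (8 * m * L^2)
= 2^2 * (6.626e-34)^2 / (8 * 9.109e-31 * (5.24e-9)^2)
= 4 * 4.3904e-67 / (8 * 9.109e-31 * 2.7458e-17)
= 8.7769e-21 J
= 0.0548 eV

0.0548


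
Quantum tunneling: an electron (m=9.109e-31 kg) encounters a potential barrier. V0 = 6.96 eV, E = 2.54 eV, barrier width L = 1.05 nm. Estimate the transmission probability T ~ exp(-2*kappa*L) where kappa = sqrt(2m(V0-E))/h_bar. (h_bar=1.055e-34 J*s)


V0 - E = 4.42 eV = 7.0808e-19 J
kappa = sqrt(2 * m * (V0-E)) / h_bar
= sqrt(2 * 9.109e-31 * 7.0808e-19) / 1.055e-34
= 1.0766e+10 /m
2*kappa*L = 2 * 1.0766e+10 * 1.05e-9
= 22.6079
T = exp(-22.6079) = 1.518897e-10

1.518897e-10


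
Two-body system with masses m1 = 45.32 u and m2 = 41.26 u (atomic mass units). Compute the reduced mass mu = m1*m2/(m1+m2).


mu = m1 * m2 / (m1 + m2)
= 45.32 * 41.26 / (45.32 + 41.26)
= 1869.9032 / 86.58
= 21.5974 u

21.5974


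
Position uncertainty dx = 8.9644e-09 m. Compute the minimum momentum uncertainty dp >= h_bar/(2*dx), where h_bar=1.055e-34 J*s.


dp = h_bar / (2 * dx)
= 1.055e-34 / (2 * 8.9644e-09)
= 1.055e-34 / 1.7929e-08
= 5.8844e-27 kg*m/s

5.8844e-27


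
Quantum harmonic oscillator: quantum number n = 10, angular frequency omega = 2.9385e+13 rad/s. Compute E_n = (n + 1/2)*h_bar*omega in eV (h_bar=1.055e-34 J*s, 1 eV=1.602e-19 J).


E = (n + 1/2) * h_bar * omega
= (10 + 0.5) * 1.055e-34 * 2.9385e+13
= 10.5 * 3.1001e-21
= 3.2551e-20 J
= 0.2032 eV

0.2032


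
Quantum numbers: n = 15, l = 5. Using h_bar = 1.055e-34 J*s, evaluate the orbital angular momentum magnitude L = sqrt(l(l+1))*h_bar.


L = sqrt(l*(l+1)) * h_bar
= sqrt(5 * 6) * 1.055e-34
= sqrt(30) * 1.055e-34
= 5.4772 * 1.055e-34
= 5.7785e-34 J*s

5.7785e-34


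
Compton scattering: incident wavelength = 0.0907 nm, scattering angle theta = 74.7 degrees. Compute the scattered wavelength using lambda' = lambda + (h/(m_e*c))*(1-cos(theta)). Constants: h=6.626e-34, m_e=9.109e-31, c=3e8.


Compton wavelength: h/(m_e*c) = 2.4247e-12 m
d_lambda = 2.4247e-12 * (1 - cos(74.7 deg))
= 2.4247e-12 * 0.736127
= 1.7849e-12 m = 0.001785 nm
lambda' = 0.0907 + 0.001785
= 0.092485 nm

0.092485


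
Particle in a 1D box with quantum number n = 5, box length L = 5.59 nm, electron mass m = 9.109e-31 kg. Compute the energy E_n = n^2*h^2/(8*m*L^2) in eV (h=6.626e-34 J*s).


E = n^2 * h^2 / (8 * m * L^2)
= 5^2 * (6.626e-34)^2 / (8 * 9.109e-31 * (5.59e-9)^2)
= 25 * 4.3904e-67 / (8 * 9.109e-31 * 3.1248e-17)
= 4.8201e-20 J
= 0.3009 eV

0.3009


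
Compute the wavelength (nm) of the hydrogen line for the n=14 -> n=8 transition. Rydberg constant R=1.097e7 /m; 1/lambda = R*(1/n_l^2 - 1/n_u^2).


1/lambda = R * (1/n_l^2 - 1/n_u^2)
= 1.097e7 * (1/8^2 - 1/14^2)
= 1.097e7 * (0.015625 - 0.005102)
= 1.097e7 * 0.010523
= 1.1544e+05 /m
lambda = 1 / 1.1544e+05 = 8662.7441 nm

8662.7441


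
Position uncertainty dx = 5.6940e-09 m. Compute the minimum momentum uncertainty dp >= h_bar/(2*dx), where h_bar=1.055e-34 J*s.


dp = h_bar / (2 * dx)
= 1.055e-34 / (2 * 5.6940e-09)
= 1.055e-34 / 1.1388e-08
= 9.2641e-27 kg*m/s

9.2641e-27


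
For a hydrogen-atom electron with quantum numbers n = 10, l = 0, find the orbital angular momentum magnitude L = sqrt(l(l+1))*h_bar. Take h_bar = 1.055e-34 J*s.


L = sqrt(l*(l+1)) * h_bar
= sqrt(0 * 1) * 1.055e-34
= sqrt(0) * 1.055e-34
= 0.0 * 1.055e-34
= 0.0000e+00 J*s

0.0000e+00


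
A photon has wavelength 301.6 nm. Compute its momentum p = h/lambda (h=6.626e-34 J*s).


p = h / lambda
= 6.626e-34 / (301.6e-9)
= 6.626e-34 / 3.0160e-07
= 2.1969e-27 kg*m/s

2.1969e-27


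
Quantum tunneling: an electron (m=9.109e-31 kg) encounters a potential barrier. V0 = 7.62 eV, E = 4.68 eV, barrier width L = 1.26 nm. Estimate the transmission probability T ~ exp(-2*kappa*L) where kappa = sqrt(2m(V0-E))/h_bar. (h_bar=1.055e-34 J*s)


V0 - E = 2.94 eV = 4.7099e-19 J
kappa = sqrt(2 * m * (V0-E)) / h_bar
= sqrt(2 * 9.109e-31 * 4.7099e-19) / 1.055e-34
= 8.7802e+09 /m
2*kappa*L = 2 * 8.7802e+09 * 1.26e-9
= 22.126
T = exp(-22.126) = 2.459181e-10

2.459181e-10


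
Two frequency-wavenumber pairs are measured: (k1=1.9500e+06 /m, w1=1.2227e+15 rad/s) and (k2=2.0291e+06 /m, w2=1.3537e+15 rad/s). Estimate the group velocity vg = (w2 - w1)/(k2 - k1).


vg = (w2 - w1) / (k2 - k1)
= (1.3537e+15 - 1.2227e+15) / (2.0291e+06 - 1.9500e+06)
= 1.3100e+14 / 7.9100e+04
= 1.6561e+09 m/s

1.6561e+09


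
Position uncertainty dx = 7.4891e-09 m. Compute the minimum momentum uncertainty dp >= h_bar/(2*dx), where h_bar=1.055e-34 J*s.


dp = h_bar / (2 * dx)
= 1.055e-34 / (2 * 7.4891e-09)
= 1.055e-34 / 1.4978e-08
= 7.0436e-27 kg*m/s

7.0436e-27


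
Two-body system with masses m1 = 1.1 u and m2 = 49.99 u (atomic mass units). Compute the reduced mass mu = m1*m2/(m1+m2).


mu = m1 * m2 / (m1 + m2)
= 1.1 * 49.99 / (1.1 + 49.99)
= 54.989 / 51.09
= 1.0763 u

1.0763


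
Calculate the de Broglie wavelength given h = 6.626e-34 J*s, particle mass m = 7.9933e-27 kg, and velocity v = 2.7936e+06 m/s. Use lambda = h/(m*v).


lambda = h / (m * v)
= 6.626e-34 / (7.9933e-27 * 2.7936e+06)
= 6.626e-34 / 2.2330e-20
= 2.9673e-14 m

2.9673e-14


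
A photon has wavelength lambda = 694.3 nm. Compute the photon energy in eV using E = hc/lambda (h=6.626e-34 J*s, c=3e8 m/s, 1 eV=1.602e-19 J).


E = hc / lambda
= (6.626e-34)(3e8) / (694.3e-9)
= 1.9878e-25 / 6.9430e-07
= 2.8630e-19 J
Converting to eV: 2.8630e-19 / 1.602e-19
= 1.7872 eV

1.7872


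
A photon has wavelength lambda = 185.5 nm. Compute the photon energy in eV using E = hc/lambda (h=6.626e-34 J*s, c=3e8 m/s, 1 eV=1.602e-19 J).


E = hc / lambda
= (6.626e-34)(3e8) / (185.5e-9)
= 1.9878e-25 / 1.8550e-07
= 1.0716e-18 J
Converting to eV: 1.0716e-18 / 1.602e-19
= 6.6891 eV

6.6891


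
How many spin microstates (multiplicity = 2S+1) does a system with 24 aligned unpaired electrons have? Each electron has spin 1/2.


Total spin S = N * (1/2) = 24 * 0.5 = 12.0
Spin multiplicity = 2S + 1
= 2 * 12.0 + 1
= 25

25


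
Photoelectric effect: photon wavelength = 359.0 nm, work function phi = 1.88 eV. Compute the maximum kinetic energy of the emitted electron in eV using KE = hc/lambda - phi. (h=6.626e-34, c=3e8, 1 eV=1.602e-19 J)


E_photon = hc / lambda
= (6.626e-34)(3e8) / (359.0e-9)
= 5.5370e-19 J
= 3.4563 eV
KE = E_photon - phi
= 3.4563 - 1.88
= 1.5763 eV

1.5763


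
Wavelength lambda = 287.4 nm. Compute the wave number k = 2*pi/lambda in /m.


k = 2 * pi / lambda
= 6.2832 / (287.4e-9)
= 6.2832 / 2.8740e-07
= 2.1862e+07 /m

2.1862e+07


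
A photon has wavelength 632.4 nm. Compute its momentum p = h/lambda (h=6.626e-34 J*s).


p = h / lambda
= 6.626e-34 / (632.4e-9)
= 6.626e-34 / 6.3240e-07
= 1.0478e-27 kg*m/s

1.0478e-27


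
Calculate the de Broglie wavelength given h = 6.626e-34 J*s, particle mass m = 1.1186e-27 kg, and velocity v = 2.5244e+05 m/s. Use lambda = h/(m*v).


lambda = h / (m * v)
= 6.626e-34 / (1.1186e-27 * 2.5244e+05)
= 6.626e-34 / 2.8238e-22
= 2.3465e-12 m

2.3465e-12


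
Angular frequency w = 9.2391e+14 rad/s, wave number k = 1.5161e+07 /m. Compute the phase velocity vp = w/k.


vp = w / k
= 9.2391e+14 / 1.5161e+07
= 6.0940e+07 m/s

6.0940e+07


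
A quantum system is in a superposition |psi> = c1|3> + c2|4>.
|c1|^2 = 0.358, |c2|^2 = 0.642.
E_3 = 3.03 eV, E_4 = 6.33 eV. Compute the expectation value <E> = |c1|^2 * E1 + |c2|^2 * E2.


<E> = |c1|^2 * E1 + |c2|^2 * E2
= 0.358 * 3.03 + 0.642 * 6.33
= 1.0847 + 4.0639
= 5.1486 eV

5.1486


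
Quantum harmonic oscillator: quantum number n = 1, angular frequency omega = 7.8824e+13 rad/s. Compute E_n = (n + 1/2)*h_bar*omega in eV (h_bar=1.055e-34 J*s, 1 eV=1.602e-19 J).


E = (n + 1/2) * h_bar * omega
= (1 + 0.5) * 1.055e-34 * 7.8824e+13
= 1.5 * 8.3159e-21
= 1.2474e-20 J
= 0.0779 eV

0.0779


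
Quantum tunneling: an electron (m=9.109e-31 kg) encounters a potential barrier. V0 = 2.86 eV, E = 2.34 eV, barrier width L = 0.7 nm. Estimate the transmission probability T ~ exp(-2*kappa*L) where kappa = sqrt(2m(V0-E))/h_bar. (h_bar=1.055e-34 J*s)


V0 - E = 0.52 eV = 8.3304e-20 J
kappa = sqrt(2 * m * (V0-E)) / h_bar
= sqrt(2 * 9.109e-31 * 8.3304e-20) / 1.055e-34
= 3.6926e+09 /m
2*kappa*L = 2 * 3.6926e+09 * 0.7e-9
= 5.1696
T = exp(-5.1696) = 5.686714e-03

5.686714e-03


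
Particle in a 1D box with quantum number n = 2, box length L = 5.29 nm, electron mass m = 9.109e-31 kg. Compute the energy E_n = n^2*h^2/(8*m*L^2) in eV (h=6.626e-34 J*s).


E = n^2 * h^2 / (8 * m * L^2)
= 2^2 * (6.626e-34)^2 / (8 * 9.109e-31 * (5.29e-9)^2)
= 4 * 4.3904e-67 / (8 * 9.109e-31 * 2.7984e-17)
= 8.6117e-21 J
= 0.0538 eV

0.0538


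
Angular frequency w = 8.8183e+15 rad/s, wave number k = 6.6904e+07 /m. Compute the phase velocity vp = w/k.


vp = w / k
= 8.8183e+15 / 6.6904e+07
= 1.3181e+08 m/s

1.3181e+08


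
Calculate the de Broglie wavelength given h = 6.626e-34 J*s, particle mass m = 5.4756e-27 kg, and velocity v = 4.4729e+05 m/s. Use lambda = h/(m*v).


lambda = h / (m * v)
= 6.626e-34 / (5.4756e-27 * 4.4729e+05)
= 6.626e-34 / 2.4492e-21
= 2.7054e-13 m

2.7054e-13


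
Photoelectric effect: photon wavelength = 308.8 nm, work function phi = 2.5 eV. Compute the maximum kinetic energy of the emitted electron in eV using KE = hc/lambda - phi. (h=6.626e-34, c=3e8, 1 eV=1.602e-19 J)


E_photon = hc / lambda
= (6.626e-34)(3e8) / (308.8e-9)
= 6.4372e-19 J
= 4.0182 eV
KE = E_photon - phi
= 4.0182 - 2.5
= 1.5182 eV

1.5182


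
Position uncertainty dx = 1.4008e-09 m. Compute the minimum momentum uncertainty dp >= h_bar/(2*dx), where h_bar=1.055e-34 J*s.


dp = h_bar / (2 * dx)
= 1.055e-34 / (2 * 1.4008e-09)
= 1.055e-34 / 2.8016e-09
= 3.7657e-26 kg*m/s

3.7657e-26


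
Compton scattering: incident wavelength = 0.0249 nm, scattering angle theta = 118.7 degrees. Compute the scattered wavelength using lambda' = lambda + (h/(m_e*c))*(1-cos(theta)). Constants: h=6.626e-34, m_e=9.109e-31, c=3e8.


Compton wavelength: h/(m_e*c) = 2.4247e-12 m
d_lambda = 2.4247e-12 * (1 - cos(118.7 deg))
= 2.4247e-12 * 1.480223
= 3.5891e-12 m = 0.003589 nm
lambda' = 0.0249 + 0.003589
= 0.028489 nm

0.028489


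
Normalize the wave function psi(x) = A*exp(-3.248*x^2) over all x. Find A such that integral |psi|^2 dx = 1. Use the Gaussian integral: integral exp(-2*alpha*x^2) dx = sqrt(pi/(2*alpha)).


integral |psi|^2 dx = A^2 * sqrt(pi/(2*alpha)) = 1
A^2 = sqrt(2*alpha/pi)
= sqrt(2 * 3.248 / pi)
= 1.437964
A = sqrt(1.437964)
= 1.1992

1.1992
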